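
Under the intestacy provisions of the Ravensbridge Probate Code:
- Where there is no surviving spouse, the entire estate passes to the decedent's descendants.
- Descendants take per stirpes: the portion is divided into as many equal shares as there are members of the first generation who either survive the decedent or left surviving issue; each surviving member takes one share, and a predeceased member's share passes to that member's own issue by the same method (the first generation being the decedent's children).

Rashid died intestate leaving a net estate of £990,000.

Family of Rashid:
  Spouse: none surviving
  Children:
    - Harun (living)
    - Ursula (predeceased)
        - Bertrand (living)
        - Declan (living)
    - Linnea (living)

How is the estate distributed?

The entire £990,000 passes to the descendants.
That amount (£990,000) is divided into 3 shares of £330,000: Harun and Linnea each take £330,000; Ursula's £330,000 share passes to Ursula's issue.
Ursula's share (£330,000) is divided into 2 shares of £165,000: Bertrand and Declan each take £165,000.

Harun: £330,000; Bertrand: £165,000; Declan: £165,000; Linnea: £330,000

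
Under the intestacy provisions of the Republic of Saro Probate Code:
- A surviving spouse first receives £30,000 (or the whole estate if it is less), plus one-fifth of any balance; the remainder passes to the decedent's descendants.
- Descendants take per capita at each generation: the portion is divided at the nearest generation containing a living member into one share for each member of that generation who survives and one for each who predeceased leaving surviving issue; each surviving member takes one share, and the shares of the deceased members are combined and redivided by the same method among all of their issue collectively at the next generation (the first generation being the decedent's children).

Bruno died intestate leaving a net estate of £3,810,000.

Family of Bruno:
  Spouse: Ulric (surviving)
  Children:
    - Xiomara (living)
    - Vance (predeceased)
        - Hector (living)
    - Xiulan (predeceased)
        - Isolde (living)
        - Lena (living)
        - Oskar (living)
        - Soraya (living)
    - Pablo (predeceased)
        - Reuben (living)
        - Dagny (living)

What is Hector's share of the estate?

Hector receives £324,000.

Ulric first takes £30,000, leaving a balance of £3,780,000. Ulric then takes one-fifth of the balance (£756,000), for a total of £786,000. The remaining £3,024,000 passes to the descendants.
The descendants' portion (£3,024,000) is divided at the children's generation into 4 shares of £756,000. Xiomara takes £756,000. The 3 shares of the deceased (Vance, Xiulan, and Pablo) are combined into a pool of £2,268,000.
That pool (£2,268,000) is divided at the grandchildren's generation equally among Hector, Isolde, Lena, Oskar, Soraya, Reuben, and Dagny: £324,000 each.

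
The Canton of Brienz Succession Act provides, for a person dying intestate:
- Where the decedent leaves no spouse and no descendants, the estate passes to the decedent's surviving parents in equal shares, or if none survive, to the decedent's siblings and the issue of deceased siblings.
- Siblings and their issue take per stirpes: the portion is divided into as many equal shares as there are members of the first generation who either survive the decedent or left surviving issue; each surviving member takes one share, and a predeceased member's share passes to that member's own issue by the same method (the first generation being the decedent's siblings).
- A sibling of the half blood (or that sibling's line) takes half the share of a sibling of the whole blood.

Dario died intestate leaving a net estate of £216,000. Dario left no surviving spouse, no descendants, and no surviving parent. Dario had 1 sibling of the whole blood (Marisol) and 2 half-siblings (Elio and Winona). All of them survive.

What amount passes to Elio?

Elio receives £54,000.

The entire £216,000 passes to the siblings and their issue.
Counting each half-blood sibling's line as half a unit, there are 2 units in £216,000, so one unit is £108,000. Whole-blood lines (Marisol) take £108,000 each; half-blood lines (Elio and Winona) take £54,000 each.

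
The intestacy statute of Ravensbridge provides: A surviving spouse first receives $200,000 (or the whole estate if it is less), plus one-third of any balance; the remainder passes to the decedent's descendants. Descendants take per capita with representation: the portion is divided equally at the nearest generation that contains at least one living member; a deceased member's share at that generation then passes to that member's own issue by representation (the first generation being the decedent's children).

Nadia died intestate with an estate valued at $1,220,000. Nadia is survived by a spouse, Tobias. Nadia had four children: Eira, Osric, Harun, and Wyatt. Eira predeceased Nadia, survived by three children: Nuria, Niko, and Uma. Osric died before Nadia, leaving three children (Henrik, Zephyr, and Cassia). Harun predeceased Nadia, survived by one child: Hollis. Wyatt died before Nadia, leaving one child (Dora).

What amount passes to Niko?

Niko receives $85,000.

Tobias first takes $200,000, leaving a balance of $1,020,000. Tobias then takes one-third of the balance ($340,000), for a total of $540,000. The remaining $680,000 passes to the descendants.
No child survives, so the initial division is made at the grandchildren's generation.
The descendants' portion ($680,000) is divided into 8 shares of $85,000: Nuria, Niko, Uma, Henrik, Zephyr, Cassia, Hollis, and Dora each take $85,000.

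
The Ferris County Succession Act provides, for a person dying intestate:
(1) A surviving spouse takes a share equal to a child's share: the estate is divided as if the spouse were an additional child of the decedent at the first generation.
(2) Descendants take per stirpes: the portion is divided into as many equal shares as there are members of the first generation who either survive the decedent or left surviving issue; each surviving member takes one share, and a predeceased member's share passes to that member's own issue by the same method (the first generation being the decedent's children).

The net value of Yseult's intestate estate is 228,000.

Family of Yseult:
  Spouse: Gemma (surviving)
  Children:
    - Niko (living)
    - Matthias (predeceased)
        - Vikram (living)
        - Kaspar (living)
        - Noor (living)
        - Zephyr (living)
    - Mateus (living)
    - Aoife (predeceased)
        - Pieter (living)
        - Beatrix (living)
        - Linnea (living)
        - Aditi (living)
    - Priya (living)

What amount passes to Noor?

The spouse counts as an additional share at the children's level, so there are 6 primary shares of 38,000. Gemma takes one such share (38,000).
The children's combined portion (190,000) is divided into 5 shares of 38,000: Niko, Mateus, and Priya each take 38,000; Matthias's 38,000 share passes to Matthias's issue; Aoife's 38,000 share passes to Aoife's issue.
Matthias's share (38,000) is divided into 4 shares of 9,500: Vikram, Kaspar, Noor, and Zephyr each take 9,500.
Aoife's share (38,000) is divided into 4 shares of 9,500: Pieter, Beatrix, Linnea, and Aditi each take 9,500.

Noor receives 9,500.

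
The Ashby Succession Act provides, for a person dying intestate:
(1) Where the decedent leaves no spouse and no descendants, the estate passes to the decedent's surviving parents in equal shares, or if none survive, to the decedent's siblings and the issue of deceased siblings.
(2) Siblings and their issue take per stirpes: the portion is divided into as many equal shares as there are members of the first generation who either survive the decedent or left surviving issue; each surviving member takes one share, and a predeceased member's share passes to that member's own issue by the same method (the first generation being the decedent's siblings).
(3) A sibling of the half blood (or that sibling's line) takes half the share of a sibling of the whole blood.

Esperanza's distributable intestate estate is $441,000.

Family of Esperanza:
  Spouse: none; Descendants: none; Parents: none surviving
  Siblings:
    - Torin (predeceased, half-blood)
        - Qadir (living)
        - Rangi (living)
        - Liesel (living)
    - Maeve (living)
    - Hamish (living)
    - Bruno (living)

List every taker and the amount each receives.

Qadir: $21,000; Rangi: $21,000; Liesel: $21,000; Maeve: $126,000; Hamish: $126,000; Bruno: $126,000

The entire $441,000 passes to the siblings and their issue.
Counting each half-blood sibling's line as half a unit, there are 7/2 units in $441,000, so one unit is $126,000. Whole-blood lines (Maeve, Hamish, and Bruno) take $126,000 each; half-blood lines (Torin) take $63,000 each.
Torin's share ($63,000) is divided into 3 shares of $21,000: Qadir, Rangi, and Liesel each take $21,000.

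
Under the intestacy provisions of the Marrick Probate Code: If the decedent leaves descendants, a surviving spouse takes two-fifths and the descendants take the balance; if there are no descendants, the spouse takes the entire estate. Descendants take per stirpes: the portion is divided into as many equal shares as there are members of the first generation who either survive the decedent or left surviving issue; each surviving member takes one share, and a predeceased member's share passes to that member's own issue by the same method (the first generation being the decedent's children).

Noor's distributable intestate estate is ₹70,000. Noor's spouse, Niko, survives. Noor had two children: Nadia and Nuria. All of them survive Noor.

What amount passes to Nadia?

Nadia receives ₹21,000.

Niko takes two-fifths of ₹70,000 = ₹28,000. The remaining ₹42,000 passes to the descendants.
The descendants' portion (₹42,000) is divided into 2 shares of ₹21,000: Nadia and Nuria each take ₹21,000.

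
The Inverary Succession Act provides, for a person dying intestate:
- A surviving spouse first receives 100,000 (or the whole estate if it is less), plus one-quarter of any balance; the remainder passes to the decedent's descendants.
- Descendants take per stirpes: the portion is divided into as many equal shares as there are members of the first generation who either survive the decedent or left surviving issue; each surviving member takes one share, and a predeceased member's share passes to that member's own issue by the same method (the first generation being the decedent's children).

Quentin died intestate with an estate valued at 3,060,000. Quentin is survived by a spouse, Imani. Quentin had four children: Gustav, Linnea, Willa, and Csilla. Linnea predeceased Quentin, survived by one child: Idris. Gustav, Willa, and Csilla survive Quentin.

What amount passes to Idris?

Idris receives 555,000.

Imani first takes 100,000, leaving a balance of 2,960,000. Imani then takes one-quarter of the balance (740,000), for a total of 840,000. The remaining 2,220,000 passes to the descendants.
The descendants' portion (2,220,000) is divided into 4 shares of 555,000: Gustav, Willa, and Csilla each take 555,000; Linnea's 555,000 share passes to Linnea's issue.
Linnea's share (555,000) passes entirely to Idris.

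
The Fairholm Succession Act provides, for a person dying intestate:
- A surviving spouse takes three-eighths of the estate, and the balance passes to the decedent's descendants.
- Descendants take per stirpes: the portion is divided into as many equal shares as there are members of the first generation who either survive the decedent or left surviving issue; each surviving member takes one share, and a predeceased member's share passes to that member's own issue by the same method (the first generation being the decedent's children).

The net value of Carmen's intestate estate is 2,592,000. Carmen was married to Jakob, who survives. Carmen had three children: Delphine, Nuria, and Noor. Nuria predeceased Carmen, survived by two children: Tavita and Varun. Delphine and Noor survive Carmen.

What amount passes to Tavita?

Jakob takes three-eighths of 2,592,000 = 972,000. The remaining 1,620,000 passes to the descendants.
The descendants' portion (1,620,000) is divided into 3 shares of 540,000: Delphine and Noor each take 540,000; Nuria's 540,000 share passes to Nuria's issue.
Nuria's share (540,000) is divided into 2 shares of 270,000: Tavita and Varun each take 270,000.

Tavita receives 270,000.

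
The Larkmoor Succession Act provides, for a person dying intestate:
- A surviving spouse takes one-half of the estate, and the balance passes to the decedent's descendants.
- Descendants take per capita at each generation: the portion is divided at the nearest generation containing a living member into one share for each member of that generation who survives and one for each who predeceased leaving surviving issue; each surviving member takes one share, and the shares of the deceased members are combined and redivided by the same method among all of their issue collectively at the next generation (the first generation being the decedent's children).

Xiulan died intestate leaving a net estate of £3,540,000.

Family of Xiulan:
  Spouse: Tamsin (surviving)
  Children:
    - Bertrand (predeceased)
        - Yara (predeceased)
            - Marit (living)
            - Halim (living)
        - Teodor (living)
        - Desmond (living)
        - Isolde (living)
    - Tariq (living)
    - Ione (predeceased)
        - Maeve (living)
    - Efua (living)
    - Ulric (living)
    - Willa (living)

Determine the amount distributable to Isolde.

Isolde receives £118,000.

Tamsin takes one-half of £3,540,000 = £1,770,000. The remaining £1,770,000 passes to the descendants.
The descendants' portion (£1,770,000) is divided at the children's generation into 6 shares of £295,000. Tariq, Efua, Ulric, and Willa each take £295,000. The 2 shares of the deceased (Bertrand and Ione) are combined into a pool of £590,000.
That pool (£590,000) is divided at the grandchildren's generation into 5 shares of £118,000. Teodor, Desmond, Isolde, and Maeve each take £118,000. The remaining share for the deceased Yara (£118,000) is carried to the next generation.
That pool (£118,000) is divided at the great-grandchildren's generation equally among Marit and Halim: £59,000 each.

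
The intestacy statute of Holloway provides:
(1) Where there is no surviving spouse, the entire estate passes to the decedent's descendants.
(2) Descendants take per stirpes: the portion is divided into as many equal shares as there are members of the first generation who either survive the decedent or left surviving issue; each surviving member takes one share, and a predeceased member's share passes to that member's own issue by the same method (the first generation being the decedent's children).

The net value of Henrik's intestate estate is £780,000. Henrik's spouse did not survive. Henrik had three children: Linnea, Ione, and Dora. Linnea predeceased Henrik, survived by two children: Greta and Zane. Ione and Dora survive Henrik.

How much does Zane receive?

Zane receives £130,000.

The entire £780,000 passes to the descendants.
That amount (£780,000) is divided into 3 shares of £260,000: Ione and Dora each take £260,000; Linnea's £260,000 share passes to Linnea's issue.
Linnea's share (£260,000) is divided into 2 shares of £130,000: Greta and Zane each take £130,000.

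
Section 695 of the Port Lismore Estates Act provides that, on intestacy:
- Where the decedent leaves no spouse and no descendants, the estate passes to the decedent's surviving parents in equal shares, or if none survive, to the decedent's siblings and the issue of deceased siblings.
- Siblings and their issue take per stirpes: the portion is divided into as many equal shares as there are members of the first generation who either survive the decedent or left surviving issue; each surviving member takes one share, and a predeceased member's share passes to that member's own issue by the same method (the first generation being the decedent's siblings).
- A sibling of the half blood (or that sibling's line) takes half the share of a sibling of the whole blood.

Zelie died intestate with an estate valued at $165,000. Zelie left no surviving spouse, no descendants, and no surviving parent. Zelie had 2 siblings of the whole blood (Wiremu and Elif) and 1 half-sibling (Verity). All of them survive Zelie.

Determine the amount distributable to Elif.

The entire $165,000 passes to the siblings and their issue.
Counting each half-blood sibling's line as half a unit, there are 5/2 units in $165,000, so one unit is $66,000. Whole-blood lines (Wiremu and Elif) take $66,000 each; half-blood lines (Verity) take $33,000 each.

Elif receives $66,000.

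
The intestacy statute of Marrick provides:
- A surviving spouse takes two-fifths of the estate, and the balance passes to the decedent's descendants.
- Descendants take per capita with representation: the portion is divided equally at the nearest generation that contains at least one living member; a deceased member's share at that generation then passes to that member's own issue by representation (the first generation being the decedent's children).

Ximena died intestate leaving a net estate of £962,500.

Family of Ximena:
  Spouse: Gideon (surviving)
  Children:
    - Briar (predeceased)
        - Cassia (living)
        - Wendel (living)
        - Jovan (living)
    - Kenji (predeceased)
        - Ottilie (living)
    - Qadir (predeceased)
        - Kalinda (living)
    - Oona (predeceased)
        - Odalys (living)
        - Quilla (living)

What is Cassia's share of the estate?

Cassia receives £82,500.

Gideon takes two-fifths of £962,500 = £385,000. The remaining £577,500 passes to the descendants.
No child survives, so the initial division is made at the grandchildren's generation.
The descendants' portion (£577,500) is divided into 7 shares of £82,500: Cassia, Wendel, Jovan, Ottilie, Kalinda, Odalys, and Quilla each take £82,500.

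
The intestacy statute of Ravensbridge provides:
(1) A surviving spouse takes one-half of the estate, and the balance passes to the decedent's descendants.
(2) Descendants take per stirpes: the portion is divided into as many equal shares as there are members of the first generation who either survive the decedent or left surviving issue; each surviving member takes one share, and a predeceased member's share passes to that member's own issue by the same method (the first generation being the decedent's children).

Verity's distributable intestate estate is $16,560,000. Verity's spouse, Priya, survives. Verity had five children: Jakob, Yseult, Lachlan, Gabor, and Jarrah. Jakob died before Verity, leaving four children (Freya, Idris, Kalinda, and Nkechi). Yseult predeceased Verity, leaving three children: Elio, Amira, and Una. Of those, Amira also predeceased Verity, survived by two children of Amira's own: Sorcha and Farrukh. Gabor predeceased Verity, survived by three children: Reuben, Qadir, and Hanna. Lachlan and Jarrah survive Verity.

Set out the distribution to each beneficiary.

Priya: $8,280,000; Freya: $414,000; Idris: $414,000; Kalinda: $414,000; Nkechi: $414,000; Elio: $552,000; Sorcha: $276,000; Farrukh: $276,000; Una: $552,000; Lachlan: $1,656,000; Reuben: $552,000; Qadir: $552,000; Hanna: $552,000; Jarrah: $1,656,000

Priya takes one-half of $16,560,000 = $8,280,000. The remaining $8,280,000 passes to the descendants.
The descendants' portion ($8,280,000) is divided into 5 shares of $1,656,000: Lachlan and Jarrah each take $1,656,000; Jakob's $1,656,000 share passes to Jakob's issue; Yseult's $1,656,000 share passes to Yseult's issue; Gabor's $1,656,000 share passes to Gabor's issue.
Jakob's share ($1,656,000) is divided into 4 shares of $414,000: Freya, Idris, Kalinda, and Nkechi each take $414,000.
Yseult's share ($1,656,000) is divided into 3 shares of $552,000: Elio and Una each take $552,000; Amira's $552,000 share passes to Amira's issue.
Amira's share ($552,000) is divided into 2 shares of $276,000: Sorcha and Farrukh each take $276,000.
Gabor's share ($1,656,000) is divided into 3 shares of $552,000: Reuben, Qadir, and Hanna each take $552,000.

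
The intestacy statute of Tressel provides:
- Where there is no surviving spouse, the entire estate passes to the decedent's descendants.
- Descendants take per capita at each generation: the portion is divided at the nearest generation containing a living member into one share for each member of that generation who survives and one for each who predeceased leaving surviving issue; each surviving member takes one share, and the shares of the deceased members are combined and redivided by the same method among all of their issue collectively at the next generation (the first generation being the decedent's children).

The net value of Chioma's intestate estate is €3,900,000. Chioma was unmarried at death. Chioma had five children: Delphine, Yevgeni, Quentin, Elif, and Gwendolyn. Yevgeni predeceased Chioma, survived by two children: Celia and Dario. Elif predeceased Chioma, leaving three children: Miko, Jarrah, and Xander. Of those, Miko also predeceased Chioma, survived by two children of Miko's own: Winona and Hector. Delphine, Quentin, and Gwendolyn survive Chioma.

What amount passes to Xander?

Xander receives €312,000.

The entire €3,900,000 passes to the descendants.
That amount (€3,900,000) is divided at the children's generation into 5 shares of €780,000. Delphine, Quentin, and Gwendolyn each take €780,000. The 2 shares of the deceased (Yevgeni and Elif) are combined into a pool of €1,560,000.
That pool (€1,560,000) is divided at the grandchildren's generation into 5 shares of €312,000. Celia, Dario, Jarrah, and Xander each take €312,000. The remaining share for the deceased Miko (€312,000) is carried to the next generation.
That pool (€312,000) is divided at the great-grandchildren's generation equally among Winona and Hector: €156,000 each.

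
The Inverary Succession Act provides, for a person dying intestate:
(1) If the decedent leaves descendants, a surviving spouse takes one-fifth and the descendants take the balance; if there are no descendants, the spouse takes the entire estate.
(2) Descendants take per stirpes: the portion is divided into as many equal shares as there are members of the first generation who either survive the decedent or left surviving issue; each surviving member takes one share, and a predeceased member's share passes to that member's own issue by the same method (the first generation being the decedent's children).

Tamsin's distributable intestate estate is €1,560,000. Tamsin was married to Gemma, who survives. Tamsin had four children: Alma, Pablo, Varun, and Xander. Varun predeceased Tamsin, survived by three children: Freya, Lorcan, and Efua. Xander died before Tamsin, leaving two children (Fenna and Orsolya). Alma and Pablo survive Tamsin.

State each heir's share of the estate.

Gemma: €312,000; Alma: €312,000; Pablo: €312,000; Freya: €104,000; Lorcan: €104,000; Efua: €104,000; Fenna: €156,000; Orsolya: €156,000

Gemma takes one-fifth of €1,560,000 = €312,000. The remaining €1,248,000 passes to the descendants.
The descendants' portion (€1,248,000) is divided into 4 shares of €312,000: Alma and Pablo each take €312,000; Varun's €312,000 share passes to Varun's issue; Xander's €312,000 share passes to Xander's issue.
Varun's share (€312,000) is divided into 3 shares of €104,000: Freya, Lorcan, and Efua each take €104,000.
Xander's share (€312,000) is divided into 2 shares of €156,000: Fenna and Orsolya each take €156,000.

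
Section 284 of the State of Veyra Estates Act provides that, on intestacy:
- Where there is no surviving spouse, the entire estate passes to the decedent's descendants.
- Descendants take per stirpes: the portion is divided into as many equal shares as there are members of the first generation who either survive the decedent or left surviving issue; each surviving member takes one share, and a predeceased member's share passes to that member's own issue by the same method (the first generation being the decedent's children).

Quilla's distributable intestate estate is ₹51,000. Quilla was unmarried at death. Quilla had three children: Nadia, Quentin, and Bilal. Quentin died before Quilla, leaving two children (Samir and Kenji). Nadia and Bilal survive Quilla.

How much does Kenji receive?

Kenji receives ₹8,500.

The entire ₹51,000 passes to the descendants.
That amount (₹51,000) is divided into 3 shares of ₹17,000: Nadia and Bilal each take ₹17,000; Quentin's ₹17,000 share passes to Quentin's issue.
Quentin's share (₹17,000) is divided into 2 shares of ₹8,500: Samir and Kenji each take ₹8,500.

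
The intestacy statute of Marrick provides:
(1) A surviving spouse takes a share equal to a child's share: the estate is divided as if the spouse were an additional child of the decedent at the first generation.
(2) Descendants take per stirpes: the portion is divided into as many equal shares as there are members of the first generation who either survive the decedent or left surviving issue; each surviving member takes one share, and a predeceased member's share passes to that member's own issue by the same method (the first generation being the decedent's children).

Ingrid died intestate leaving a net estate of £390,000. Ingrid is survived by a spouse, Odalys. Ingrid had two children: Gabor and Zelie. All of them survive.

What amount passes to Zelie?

The spouse counts as an additional share at the children's level, so there are 3 primary shares of £130,000. Odalys takes one such share (£130,000).
The children's combined portion (£260,000) is divided into 2 shares of £130,000: Gabor and Zelie each take £130,000.

Zelie receives £130,000.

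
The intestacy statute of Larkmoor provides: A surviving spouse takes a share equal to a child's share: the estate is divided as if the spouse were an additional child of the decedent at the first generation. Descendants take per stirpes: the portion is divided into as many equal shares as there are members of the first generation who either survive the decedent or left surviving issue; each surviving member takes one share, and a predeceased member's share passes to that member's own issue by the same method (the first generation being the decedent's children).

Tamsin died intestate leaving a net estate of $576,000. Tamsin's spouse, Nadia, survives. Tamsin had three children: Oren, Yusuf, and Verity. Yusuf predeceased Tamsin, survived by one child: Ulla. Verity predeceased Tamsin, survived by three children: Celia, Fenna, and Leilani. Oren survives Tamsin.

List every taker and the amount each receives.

The spouse counts as an additional share at the children's level, so there are 4 primary shares of $144,000. Nadia takes one such share ($144,000).
The children's combined portion ($432,000) is divided into 3 shares of $144,000: Oren takes $144,000; Yusuf's $144,000 share passes to Yusuf's issue; Verity's $144,000 share passes to Verity's issue.
Yusuf's share ($144,000) passes entirely to Ulla.
Verity's share ($144,000) is divided into 3 shares of $48,000: Celia, Fenna, and Leilani each take $48,000.

Nadia: $144,000; Oren: $144,000; Ulla: $144,000; Celia: $48,000; Fenna: $48,000; Leilani: $48,000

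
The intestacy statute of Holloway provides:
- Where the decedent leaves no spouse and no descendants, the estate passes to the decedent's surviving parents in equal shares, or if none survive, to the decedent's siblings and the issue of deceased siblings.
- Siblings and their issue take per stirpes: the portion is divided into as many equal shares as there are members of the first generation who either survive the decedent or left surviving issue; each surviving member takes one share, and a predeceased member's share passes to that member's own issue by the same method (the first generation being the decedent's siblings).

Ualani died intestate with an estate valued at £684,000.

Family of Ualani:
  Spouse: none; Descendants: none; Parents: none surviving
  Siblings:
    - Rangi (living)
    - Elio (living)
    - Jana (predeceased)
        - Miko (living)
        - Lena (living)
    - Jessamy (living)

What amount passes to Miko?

Miko receives £85,500.

The entire £684,000 passes to the siblings and their issue.
That amount (£684,000) is divided into 4 shares of £171,000: Rangi, Elio, and Jessamy each take £171,000; Jana's £171,000 share passes to Jana's issue.
Jana's share (£171,000) is divided into 2 shares of £85,500: Miko and Lena each take £85,500.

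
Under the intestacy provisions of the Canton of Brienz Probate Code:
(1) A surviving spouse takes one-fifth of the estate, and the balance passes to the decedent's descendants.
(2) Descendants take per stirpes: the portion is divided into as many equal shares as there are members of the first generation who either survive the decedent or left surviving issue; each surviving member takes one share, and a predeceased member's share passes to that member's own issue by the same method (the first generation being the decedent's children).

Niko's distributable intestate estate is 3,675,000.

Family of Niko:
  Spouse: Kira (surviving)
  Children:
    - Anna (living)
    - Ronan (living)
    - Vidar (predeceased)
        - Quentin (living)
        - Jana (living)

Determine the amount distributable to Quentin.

Quentin receives 490,000.

Kira takes one-fifth of 3,675,000 = 735,000. The remaining 2,940,000 passes to the descendants.
The descendants' portion (2,940,000) is divided into 3 shares of 980,000: Anna and Ronan each take 980,000; Vidar's 980,000 share passes to Vidar's issue.
Vidar's share (980,000) is divided into 2 shares of 490,000: Quentin and Jana each take 490,000.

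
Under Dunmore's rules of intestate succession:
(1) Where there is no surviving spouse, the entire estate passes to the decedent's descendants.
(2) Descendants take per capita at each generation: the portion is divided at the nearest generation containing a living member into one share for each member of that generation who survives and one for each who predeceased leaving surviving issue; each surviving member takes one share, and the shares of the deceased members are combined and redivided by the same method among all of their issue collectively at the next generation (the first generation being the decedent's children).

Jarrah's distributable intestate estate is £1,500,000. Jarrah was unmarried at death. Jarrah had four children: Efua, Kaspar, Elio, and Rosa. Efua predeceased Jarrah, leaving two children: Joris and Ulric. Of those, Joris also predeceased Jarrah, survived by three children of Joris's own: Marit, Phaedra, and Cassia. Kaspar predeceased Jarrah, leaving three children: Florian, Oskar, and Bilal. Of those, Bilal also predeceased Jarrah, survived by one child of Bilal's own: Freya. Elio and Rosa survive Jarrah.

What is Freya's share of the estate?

The entire £1,500,000 passes to the descendants.
That amount (£1,500,000) is divided at the children's generation into 4 shares of £375,000. Elio and Rosa each take £375,000. The 2 shares of the deceased (Efua and Kaspar) are combined into a pool of £750,000.
That pool (£750,000) is divided at the grandchildren's generation into 5 shares of £150,000. Ulric, Florian, and Oskar each take £150,000. The 2 shares of the deceased (Joris and Bilal) are combined into a pool of £300,000.
That pool (£300,000) is divided at the great-grandchildren's generation equally among Marit, Phaedra, Cassia, and Freya: £75,000 each.

Freya receives £75,000.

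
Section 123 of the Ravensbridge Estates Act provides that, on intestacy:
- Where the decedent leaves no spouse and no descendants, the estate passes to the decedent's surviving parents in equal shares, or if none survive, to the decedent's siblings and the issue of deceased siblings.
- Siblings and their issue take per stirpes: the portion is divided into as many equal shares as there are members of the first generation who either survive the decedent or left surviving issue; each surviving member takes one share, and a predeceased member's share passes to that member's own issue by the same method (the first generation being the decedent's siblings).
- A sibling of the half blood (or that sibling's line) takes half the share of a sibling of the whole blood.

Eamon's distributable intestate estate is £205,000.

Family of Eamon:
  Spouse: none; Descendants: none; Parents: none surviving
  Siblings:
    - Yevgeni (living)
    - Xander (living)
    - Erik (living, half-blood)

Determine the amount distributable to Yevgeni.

Yevgeni receives £82,000.

The entire £205,000 passes to the siblings and their issue.
Counting each half-blood sibling's line as half a unit, there are 5/2 units in £205,000, so one unit is £82,000. Whole-blood lines (Yevgeni and Xander) take £82,000 each; half-blood lines (Erik) take £41,000 each.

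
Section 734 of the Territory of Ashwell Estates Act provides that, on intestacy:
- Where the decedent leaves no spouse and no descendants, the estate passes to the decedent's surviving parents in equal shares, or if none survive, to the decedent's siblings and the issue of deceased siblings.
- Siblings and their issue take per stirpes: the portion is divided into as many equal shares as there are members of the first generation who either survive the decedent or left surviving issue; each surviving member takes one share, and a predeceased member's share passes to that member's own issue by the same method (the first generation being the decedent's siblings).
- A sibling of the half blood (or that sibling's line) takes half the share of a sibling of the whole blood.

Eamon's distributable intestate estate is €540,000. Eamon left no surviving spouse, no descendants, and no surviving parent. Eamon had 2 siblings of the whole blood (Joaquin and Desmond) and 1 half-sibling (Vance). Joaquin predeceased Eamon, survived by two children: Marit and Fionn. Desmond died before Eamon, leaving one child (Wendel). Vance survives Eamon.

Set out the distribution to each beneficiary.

Vance: €108,000; Marit: €108,000; Fionn: €108,000; Wendel: €216,000

The entire €540,000 passes to the siblings and their issue.
Counting each half-blood sibling's line as half a unit, there are 5/2 units in €540,000, so one unit is €216,000. Whole-blood lines (Joaquin and Desmond) take €216,000 each; half-blood lines (Vance) take €108,000 each.
Joaquin's share (€216,000) is divided into 2 shares of €108,000: Marit and Fionn each take €108,000.
Desmond's share (€216,000) passes entirely to Wendel.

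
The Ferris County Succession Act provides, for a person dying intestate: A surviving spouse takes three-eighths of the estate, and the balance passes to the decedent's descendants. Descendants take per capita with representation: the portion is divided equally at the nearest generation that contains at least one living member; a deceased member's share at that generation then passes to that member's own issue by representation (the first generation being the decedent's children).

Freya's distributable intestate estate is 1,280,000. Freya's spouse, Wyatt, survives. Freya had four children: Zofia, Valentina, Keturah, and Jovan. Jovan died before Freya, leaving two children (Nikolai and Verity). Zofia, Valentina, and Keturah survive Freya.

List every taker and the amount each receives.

Wyatt takes three-eighths of 1,280,000 = 480,000. The remaining 800,000 passes to the descendants.
The descendants' portion (800,000) is divided into 4 shares of 200,000: Zofia, Valentina, and Keturah each take 200,000; Jovan's 200,000 share passes to Jovan's issue.
Jovan's share (200,000) is divided into 2 shares of 100,000: Nikolai and Verity each take 100,000.

Wyatt: 480,000; Zofia: 200,000; Valentina: 200,000; Keturah: 200,000; Nikolai: 100,000; Verity: 100,000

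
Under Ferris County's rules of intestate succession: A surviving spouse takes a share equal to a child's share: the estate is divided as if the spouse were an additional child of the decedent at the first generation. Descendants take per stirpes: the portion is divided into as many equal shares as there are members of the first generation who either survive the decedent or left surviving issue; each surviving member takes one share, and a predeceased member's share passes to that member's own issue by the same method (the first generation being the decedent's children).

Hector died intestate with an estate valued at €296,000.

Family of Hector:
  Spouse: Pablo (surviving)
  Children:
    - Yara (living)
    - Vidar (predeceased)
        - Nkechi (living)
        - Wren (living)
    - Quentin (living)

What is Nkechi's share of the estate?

The spouse counts as an additional share at the children's level, so there are 4 primary shares of €74,000. Pablo takes one such share (€74,000).
The children's combined portion (€222,000) is divided into 3 shares of €74,000: Yara and Quentin each take €74,000; Vidar's €74,000 share passes to Vidar's issue.
Vidar's share (€74,000) is divided into 2 shares of €37,000: Nkechi and Wren each take €37,000.

Nkechi receives €37,000.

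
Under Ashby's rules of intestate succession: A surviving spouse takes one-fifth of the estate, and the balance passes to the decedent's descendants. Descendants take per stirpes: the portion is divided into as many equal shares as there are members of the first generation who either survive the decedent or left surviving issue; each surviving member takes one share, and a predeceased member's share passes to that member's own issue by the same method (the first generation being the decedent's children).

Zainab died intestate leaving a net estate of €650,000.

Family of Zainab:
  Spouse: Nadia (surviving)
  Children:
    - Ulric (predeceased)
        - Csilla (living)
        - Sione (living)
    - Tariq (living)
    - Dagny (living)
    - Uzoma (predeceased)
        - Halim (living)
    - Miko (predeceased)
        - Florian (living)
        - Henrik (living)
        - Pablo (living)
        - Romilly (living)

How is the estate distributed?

Nadia: €130,000; Csilla: €52,000; Sione: €52,000; Tariq: €104,000; Dagny: €104,000; Halim: €104,000; Florian: €26,000; Henrik: €26,000; Pablo: €26,000; Romilly: €26,000

Nadia takes one-fifth of €650,000 = €130,000. The remaining €520,000 passes to the descendants.
The descendants' portion (€520,000) is divided into 5 shares of €104,000: Tariq and Dagny each take €104,000; Ulric's €104,000 share passes to Ulric's issue; Uzoma's €104,000 share passes to Uzoma's issue; Miko's €104,000 share passes to Miko's issue.
Ulric's share (€104,000) is divided into 2 shares of €52,000: Csilla and Sione each take €52,000.
Uzoma's share (€104,000) passes entirely to Halim.
Miko's share (€104,000) is divided into 4 shares of €26,000: Florian, Henrik, Pablo, and Romilly each take €26,000.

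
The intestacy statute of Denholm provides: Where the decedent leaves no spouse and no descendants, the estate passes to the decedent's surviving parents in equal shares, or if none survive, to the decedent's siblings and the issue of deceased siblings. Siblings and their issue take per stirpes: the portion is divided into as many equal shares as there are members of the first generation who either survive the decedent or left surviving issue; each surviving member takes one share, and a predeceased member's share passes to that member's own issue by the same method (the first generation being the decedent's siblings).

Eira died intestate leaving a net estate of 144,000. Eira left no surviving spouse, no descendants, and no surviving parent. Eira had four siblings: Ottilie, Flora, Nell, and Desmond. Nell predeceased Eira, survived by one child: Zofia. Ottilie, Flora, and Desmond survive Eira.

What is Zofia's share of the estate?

Zofia receives 36,000.

The entire 144,000 passes to the siblings and their issue.
That amount (144,000) is divided into 4 shares of 36,000: Ottilie, Flora, and Desmond each take 36,000; Nell's 36,000 share passes to Nell's issue.
Nell's share (36,000) passes entirely to Zofia.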